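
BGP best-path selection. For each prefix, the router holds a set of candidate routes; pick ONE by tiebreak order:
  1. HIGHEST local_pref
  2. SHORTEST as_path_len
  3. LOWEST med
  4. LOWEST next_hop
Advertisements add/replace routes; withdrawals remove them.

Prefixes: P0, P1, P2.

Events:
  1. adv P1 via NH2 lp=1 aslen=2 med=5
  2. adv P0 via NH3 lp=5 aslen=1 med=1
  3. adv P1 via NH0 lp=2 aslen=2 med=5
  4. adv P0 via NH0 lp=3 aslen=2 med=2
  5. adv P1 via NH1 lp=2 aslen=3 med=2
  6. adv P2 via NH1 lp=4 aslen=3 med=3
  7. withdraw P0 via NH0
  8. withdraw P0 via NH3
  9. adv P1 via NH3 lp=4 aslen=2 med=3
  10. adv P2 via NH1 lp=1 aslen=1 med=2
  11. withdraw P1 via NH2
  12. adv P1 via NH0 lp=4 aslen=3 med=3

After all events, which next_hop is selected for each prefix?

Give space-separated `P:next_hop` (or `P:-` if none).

Op 1: best P0=- P1=NH2 P2=-
Op 2: best P0=NH3 P1=NH2 P2=-
Op 3: best P0=NH3 P1=NH0 P2=-
Op 4: best P0=NH3 P1=NH0 P2=-
Op 5: best P0=NH3 P1=NH0 P2=-
Op 6: best P0=NH3 P1=NH0 P2=NH1
Op 7: best P0=NH3 P1=NH0 P2=NH1
Op 8: best P0=- P1=NH0 P2=NH1
Op 9: best P0=- P1=NH3 P2=NH1
Op 10: best P0=- P1=NH3 P2=NH1
Op 11: best P0=- P1=NH3 P2=NH1
Op 12: best P0=- P1=NH3 P2=NH1

Answer: P0:- P1:NH3 P2:NH1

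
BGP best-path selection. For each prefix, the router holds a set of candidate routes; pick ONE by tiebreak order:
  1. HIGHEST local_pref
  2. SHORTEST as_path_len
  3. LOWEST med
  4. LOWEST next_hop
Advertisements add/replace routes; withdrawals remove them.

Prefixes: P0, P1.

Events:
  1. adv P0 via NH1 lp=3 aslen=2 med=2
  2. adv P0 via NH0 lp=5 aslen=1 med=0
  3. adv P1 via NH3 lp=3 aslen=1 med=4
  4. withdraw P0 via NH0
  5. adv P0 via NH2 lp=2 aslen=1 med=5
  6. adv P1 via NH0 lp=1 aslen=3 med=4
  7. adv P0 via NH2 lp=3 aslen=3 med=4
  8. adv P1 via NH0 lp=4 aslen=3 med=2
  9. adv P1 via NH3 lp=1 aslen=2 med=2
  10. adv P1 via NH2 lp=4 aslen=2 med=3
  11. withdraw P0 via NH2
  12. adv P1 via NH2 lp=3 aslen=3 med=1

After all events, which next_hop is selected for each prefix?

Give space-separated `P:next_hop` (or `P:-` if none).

Answer: P0:NH1 P1:NH0

Derivation:
Op 1: best P0=NH1 P1=-
Op 2: best P0=NH0 P1=-
Op 3: best P0=NH0 P1=NH3
Op 4: best P0=NH1 P1=NH3
Op 5: best P0=NH1 P1=NH3
Op 6: best P0=NH1 P1=NH3
Op 7: best P0=NH1 P1=NH3
Op 8: best P0=NH1 P1=NH0
Op 9: best P0=NH1 P1=NH0
Op 10: best P0=NH1 P1=NH2
Op 11: best P0=NH1 P1=NH2
Op 12: best P0=NH1 P1=NH0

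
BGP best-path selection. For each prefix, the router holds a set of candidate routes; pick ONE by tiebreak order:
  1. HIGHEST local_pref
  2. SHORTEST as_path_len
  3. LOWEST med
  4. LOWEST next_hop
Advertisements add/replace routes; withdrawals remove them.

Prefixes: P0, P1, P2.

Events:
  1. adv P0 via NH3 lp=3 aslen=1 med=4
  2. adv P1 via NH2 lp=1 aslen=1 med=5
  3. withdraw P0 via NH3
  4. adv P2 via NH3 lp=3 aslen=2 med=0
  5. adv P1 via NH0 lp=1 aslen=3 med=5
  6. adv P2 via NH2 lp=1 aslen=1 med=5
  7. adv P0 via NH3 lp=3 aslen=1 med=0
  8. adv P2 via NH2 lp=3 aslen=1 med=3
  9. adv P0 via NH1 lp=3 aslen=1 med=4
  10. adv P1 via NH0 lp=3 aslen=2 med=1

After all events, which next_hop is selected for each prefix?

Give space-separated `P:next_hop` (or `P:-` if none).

Op 1: best P0=NH3 P1=- P2=-
Op 2: best P0=NH3 P1=NH2 P2=-
Op 3: best P0=- P1=NH2 P2=-
Op 4: best P0=- P1=NH2 P2=NH3
Op 5: best P0=- P1=NH2 P2=NH3
Op 6: best P0=- P1=NH2 P2=NH3
Op 7: best P0=NH3 P1=NH2 P2=NH3
Op 8: best P0=NH3 P1=NH2 P2=NH2
Op 9: best P0=NH3 P1=NH2 P2=NH2
Op 10: best P0=NH3 P1=NH0 P2=NH2

Answer: P0:NH3 P1:NH0 P2:NH2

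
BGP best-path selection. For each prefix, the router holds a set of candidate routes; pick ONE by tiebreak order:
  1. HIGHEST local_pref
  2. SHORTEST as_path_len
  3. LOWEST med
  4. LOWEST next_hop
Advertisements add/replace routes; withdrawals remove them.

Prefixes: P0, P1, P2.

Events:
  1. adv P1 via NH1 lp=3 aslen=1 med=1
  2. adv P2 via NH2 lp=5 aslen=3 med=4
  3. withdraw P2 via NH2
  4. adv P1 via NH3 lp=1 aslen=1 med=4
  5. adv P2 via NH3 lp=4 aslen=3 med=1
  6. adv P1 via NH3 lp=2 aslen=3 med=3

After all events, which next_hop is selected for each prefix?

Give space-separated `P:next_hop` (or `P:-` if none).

Op 1: best P0=- P1=NH1 P2=-
Op 2: best P0=- P1=NH1 P2=NH2
Op 3: best P0=- P1=NH1 P2=-
Op 4: best P0=- P1=NH1 P2=-
Op 5: best P0=- P1=NH1 P2=NH3
Op 6: best P0=- P1=NH1 P2=NH3

Answer: P0:- P1:NH1 P2:NH3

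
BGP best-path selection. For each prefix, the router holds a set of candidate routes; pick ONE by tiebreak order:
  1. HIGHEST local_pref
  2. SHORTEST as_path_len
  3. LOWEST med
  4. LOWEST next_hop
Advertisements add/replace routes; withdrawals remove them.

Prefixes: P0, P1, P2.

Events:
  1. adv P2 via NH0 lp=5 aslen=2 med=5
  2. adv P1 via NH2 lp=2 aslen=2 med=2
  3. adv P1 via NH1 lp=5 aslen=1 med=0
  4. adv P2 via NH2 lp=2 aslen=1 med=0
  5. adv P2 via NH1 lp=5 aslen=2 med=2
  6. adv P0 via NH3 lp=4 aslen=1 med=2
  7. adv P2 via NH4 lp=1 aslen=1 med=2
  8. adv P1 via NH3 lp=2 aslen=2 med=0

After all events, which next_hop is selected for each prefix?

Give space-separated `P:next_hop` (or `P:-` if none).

Answer: P0:NH3 P1:NH1 P2:NH1

Derivation:
Op 1: best P0=- P1=- P2=NH0
Op 2: best P0=- P1=NH2 P2=NH0
Op 3: best P0=- P1=NH1 P2=NH0
Op 4: best P0=- P1=NH1 P2=NH0
Op 5: best P0=- P1=NH1 P2=NH1
Op 6: best P0=NH3 P1=NH1 P2=NH1
Op 7: best P0=NH3 P1=NH1 P2=NH1
Op 8: best P0=NH3 P1=NH1 P2=NH1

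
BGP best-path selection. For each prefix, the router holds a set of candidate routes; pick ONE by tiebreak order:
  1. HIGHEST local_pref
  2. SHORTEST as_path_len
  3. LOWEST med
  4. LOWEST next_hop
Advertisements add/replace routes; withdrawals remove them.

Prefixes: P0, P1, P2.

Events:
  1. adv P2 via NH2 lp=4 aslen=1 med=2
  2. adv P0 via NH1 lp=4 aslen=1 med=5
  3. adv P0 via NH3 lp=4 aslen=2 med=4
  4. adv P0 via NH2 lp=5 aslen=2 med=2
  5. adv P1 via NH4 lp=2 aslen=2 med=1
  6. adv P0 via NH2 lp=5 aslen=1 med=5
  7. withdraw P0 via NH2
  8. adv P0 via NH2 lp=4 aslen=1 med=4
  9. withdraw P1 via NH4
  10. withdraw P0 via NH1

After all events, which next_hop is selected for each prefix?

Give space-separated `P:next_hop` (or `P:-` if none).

Op 1: best P0=- P1=- P2=NH2
Op 2: best P0=NH1 P1=- P2=NH2
Op 3: best P0=NH1 P1=- P2=NH2
Op 4: best P0=NH2 P1=- P2=NH2
Op 5: best P0=NH2 P1=NH4 P2=NH2
Op 6: best P0=NH2 P1=NH4 P2=NH2
Op 7: best P0=NH1 P1=NH4 P2=NH2
Op 8: best P0=NH2 P1=NH4 P2=NH2
Op 9: best P0=NH2 P1=- P2=NH2
Op 10: best P0=NH2 P1=- P2=NH2

Answer: P0:NH2 P1:- P2:NH2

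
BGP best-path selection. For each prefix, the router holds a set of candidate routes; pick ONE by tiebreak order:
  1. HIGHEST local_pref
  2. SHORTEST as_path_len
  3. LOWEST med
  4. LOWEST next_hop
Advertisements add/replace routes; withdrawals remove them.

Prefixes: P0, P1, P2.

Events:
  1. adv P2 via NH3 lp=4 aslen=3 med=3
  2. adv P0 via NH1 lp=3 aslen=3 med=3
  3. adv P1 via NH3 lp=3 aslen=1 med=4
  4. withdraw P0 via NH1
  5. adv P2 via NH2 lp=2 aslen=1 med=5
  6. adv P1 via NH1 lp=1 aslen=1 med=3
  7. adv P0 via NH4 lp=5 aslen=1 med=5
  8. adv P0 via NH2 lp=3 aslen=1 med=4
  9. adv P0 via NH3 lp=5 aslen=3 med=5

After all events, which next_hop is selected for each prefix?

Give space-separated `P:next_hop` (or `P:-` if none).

Answer: P0:NH4 P1:NH3 P2:NH3

Derivation:
Op 1: best P0=- P1=- P2=NH3
Op 2: best P0=NH1 P1=- P2=NH3
Op 3: best P0=NH1 P1=NH3 P2=NH3
Op 4: best P0=- P1=NH3 P2=NH3
Op 5: best P0=- P1=NH3 P2=NH3
Op 6: best P0=- P1=NH3 P2=NH3
Op 7: best P0=NH4 P1=NH3 P2=NH3
Op 8: best P0=NH4 P1=NH3 P2=NH3
Op 9: best P0=NH4 P1=NH3 P2=NH3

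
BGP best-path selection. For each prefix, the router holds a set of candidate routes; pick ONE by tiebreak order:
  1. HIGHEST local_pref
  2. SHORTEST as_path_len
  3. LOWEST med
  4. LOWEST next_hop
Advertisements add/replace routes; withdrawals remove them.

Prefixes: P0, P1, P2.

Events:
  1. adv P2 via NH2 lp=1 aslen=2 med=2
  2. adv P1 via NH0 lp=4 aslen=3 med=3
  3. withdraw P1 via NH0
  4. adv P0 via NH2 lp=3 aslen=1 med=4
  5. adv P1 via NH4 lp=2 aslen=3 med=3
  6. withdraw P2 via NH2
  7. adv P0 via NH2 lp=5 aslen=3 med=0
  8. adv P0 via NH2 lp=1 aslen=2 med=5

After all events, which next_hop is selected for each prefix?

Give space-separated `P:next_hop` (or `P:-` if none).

Answer: P0:NH2 P1:NH4 P2:-

Derivation:
Op 1: best P0=- P1=- P2=NH2
Op 2: best P0=- P1=NH0 P2=NH2
Op 3: best P0=- P1=- P2=NH2
Op 4: best P0=NH2 P1=- P2=NH2
Op 5: best P0=NH2 P1=NH4 P2=NH2
Op 6: best P0=NH2 P1=NH4 P2=-
Op 7: best P0=NH2 P1=NH4 P2=-
Op 8: best P0=NH2 P1=NH4 P2=-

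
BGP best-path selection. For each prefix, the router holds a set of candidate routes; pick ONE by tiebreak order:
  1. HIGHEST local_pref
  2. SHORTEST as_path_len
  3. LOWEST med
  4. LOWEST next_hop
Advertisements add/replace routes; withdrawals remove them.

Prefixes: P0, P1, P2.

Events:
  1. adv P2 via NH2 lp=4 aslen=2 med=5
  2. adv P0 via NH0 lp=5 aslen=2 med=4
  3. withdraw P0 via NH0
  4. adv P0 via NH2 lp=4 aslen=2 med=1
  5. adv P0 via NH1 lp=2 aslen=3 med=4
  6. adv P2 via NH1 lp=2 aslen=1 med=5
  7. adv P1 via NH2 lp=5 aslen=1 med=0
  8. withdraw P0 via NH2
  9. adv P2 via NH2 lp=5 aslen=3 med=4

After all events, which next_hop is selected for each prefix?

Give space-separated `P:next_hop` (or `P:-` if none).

Answer: P0:NH1 P1:NH2 P2:NH2

Derivation:
Op 1: best P0=- P1=- P2=NH2
Op 2: best P0=NH0 P1=- P2=NH2
Op 3: best P0=- P1=- P2=NH2
Op 4: best P0=NH2 P1=- P2=NH2
Op 5: best P0=NH2 P1=- P2=NH2
Op 6: best P0=NH2 P1=- P2=NH2
Op 7: best P0=NH2 P1=NH2 P2=NH2
Op 8: best P0=NH1 P1=NH2 P2=NH2
Op 9: best P0=NH1 P1=NH2 P2=NH2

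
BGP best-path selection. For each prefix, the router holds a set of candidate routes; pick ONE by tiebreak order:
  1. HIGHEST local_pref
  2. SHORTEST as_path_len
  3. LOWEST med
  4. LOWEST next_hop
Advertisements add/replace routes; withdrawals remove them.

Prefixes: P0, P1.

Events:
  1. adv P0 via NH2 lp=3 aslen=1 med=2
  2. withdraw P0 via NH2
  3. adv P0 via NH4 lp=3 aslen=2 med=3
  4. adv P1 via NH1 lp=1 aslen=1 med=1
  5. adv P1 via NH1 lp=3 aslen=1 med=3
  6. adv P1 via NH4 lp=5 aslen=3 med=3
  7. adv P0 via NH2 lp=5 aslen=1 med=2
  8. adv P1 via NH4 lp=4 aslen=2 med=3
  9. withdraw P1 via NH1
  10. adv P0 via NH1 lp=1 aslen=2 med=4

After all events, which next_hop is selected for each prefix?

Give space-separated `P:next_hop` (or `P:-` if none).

Answer: P0:NH2 P1:NH4

Derivation:
Op 1: best P0=NH2 P1=-
Op 2: best P0=- P1=-
Op 3: best P0=NH4 P1=-
Op 4: best P0=NH4 P1=NH1
Op 5: best P0=NH4 P1=NH1
Op 6: best P0=NH4 P1=NH4
Op 7: best P0=NH2 P1=NH4
Op 8: best P0=NH2 P1=NH4
Op 9: best P0=NH2 P1=NH4
Op 10: best P0=NH2 P1=NH4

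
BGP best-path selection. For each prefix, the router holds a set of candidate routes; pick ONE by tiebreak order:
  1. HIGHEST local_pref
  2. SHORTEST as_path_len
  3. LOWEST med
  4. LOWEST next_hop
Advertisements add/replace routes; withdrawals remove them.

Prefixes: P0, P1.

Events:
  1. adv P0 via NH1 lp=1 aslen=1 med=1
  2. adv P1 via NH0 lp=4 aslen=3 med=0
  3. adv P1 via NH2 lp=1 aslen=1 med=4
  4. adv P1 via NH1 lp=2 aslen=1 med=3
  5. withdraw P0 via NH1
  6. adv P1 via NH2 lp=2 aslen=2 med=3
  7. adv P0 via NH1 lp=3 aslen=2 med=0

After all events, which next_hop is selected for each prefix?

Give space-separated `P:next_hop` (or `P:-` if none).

Answer: P0:NH1 P1:NH0

Derivation:
Op 1: best P0=NH1 P1=-
Op 2: best P0=NH1 P1=NH0
Op 3: best P0=NH1 P1=NH0
Op 4: best P0=NH1 P1=NH0
Op 5: best P0=- P1=NH0
Op 6: best P0=- P1=NH0
Op 7: best P0=NH1 P1=NH0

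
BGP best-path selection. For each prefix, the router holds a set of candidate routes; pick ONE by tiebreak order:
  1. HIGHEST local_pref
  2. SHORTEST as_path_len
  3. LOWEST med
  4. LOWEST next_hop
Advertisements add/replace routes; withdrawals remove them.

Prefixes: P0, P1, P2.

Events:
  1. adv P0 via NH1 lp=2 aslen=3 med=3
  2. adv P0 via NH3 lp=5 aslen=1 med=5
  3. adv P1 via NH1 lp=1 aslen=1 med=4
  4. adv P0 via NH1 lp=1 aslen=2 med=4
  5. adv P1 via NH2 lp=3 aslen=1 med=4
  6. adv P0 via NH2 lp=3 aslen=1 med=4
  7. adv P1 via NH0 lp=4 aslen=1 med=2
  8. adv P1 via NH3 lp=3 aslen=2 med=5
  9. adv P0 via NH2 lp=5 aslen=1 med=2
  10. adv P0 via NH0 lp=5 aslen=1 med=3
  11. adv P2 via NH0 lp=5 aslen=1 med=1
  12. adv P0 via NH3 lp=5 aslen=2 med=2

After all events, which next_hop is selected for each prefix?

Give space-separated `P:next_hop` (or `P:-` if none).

Answer: P0:NH2 P1:NH0 P2:NH0

Derivation:
Op 1: best P0=NH1 P1=- P2=-
Op 2: best P0=NH3 P1=- P2=-
Op 3: best P0=NH3 P1=NH1 P2=-
Op 4: best P0=NH3 P1=NH1 P2=-
Op 5: best P0=NH3 P1=NH2 P2=-
Op 6: best P0=NH3 P1=NH2 P2=-
Op 7: best P0=NH3 P1=NH0 P2=-
Op 8: best P0=NH3 P1=NH0 P2=-
Op 9: best P0=NH2 P1=NH0 P2=-
Op 10: best P0=NH2 P1=NH0 P2=-
Op 11: best P0=NH2 P1=NH0 P2=NH0
Op 12: best P0=NH2 P1=NH0 P2=NH0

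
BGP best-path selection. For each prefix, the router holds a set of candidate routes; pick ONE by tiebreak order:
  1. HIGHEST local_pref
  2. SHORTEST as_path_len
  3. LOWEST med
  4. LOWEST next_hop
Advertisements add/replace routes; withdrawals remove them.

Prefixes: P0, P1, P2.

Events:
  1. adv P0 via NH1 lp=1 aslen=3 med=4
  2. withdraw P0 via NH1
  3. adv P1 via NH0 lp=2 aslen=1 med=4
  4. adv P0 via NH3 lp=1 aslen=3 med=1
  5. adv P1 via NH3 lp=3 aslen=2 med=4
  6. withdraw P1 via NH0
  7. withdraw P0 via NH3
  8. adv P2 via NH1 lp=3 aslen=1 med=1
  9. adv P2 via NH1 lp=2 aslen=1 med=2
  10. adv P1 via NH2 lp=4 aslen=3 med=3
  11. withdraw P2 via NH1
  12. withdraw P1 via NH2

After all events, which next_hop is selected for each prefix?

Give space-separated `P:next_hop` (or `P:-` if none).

Op 1: best P0=NH1 P1=- P2=-
Op 2: best P0=- P1=- P2=-
Op 3: best P0=- P1=NH0 P2=-
Op 4: best P0=NH3 P1=NH0 P2=-
Op 5: best P0=NH3 P1=NH3 P2=-
Op 6: best P0=NH3 P1=NH3 P2=-
Op 7: best P0=- P1=NH3 P2=-
Op 8: best P0=- P1=NH3 P2=NH1
Op 9: best P0=- P1=NH3 P2=NH1
Op 10: best P0=- P1=NH2 P2=NH1
Op 11: best P0=- P1=NH2 P2=-
Op 12: best P0=- P1=NH3 P2=-

Answer: P0:- P1:NH3 P2:-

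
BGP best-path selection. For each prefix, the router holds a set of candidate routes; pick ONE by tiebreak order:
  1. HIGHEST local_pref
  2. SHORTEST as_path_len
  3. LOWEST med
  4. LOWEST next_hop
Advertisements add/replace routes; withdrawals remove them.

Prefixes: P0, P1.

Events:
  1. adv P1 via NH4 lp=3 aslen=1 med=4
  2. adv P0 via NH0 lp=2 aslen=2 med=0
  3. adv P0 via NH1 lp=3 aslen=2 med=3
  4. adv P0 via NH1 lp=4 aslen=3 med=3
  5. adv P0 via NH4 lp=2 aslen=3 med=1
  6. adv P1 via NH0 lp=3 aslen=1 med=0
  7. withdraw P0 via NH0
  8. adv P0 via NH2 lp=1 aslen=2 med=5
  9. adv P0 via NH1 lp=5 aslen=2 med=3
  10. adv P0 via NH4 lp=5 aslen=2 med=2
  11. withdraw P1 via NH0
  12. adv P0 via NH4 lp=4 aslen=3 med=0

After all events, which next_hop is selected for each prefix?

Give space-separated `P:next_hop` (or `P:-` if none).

Answer: P0:NH1 P1:NH4

Derivation:
Op 1: best P0=- P1=NH4
Op 2: best P0=NH0 P1=NH4
Op 3: best P0=NH1 P1=NH4
Op 4: best P0=NH1 P1=NH4
Op 5: best P0=NH1 P1=NH4
Op 6: best P0=NH1 P1=NH0
Op 7: best P0=NH1 P1=NH0
Op 8: best P0=NH1 P1=NH0
Op 9: best P0=NH1 P1=NH0
Op 10: best P0=NH4 P1=NH0
Op 11: best P0=NH4 P1=NH4
Op 12: best P0=NH1 P1=NH4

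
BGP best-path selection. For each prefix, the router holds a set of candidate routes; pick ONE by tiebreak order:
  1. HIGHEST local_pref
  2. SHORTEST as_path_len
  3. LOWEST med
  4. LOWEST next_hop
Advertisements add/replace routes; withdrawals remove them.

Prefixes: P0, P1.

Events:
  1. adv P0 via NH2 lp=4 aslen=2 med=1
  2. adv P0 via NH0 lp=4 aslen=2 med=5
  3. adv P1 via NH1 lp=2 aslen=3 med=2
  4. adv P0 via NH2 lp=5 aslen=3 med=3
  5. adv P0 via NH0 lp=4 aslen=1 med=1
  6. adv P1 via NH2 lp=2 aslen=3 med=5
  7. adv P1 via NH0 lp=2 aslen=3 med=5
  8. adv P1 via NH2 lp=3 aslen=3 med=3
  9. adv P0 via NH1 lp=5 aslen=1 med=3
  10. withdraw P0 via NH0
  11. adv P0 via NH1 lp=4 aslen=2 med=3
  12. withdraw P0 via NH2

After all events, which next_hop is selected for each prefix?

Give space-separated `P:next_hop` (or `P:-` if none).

Op 1: best P0=NH2 P1=-
Op 2: best P0=NH2 P1=-
Op 3: best P0=NH2 P1=NH1
Op 4: best P0=NH2 P1=NH1
Op 5: best P0=NH2 P1=NH1
Op 6: best P0=NH2 P1=NH1
Op 7: best P0=NH2 P1=NH1
Op 8: best P0=NH2 P1=NH2
Op 9: best P0=NH1 P1=NH2
Op 10: best P0=NH1 P1=NH2
Op 11: best P0=NH2 P1=NH2
Op 12: best P0=NH1 P1=NH2

Answer: P0:NH1 P1:NH2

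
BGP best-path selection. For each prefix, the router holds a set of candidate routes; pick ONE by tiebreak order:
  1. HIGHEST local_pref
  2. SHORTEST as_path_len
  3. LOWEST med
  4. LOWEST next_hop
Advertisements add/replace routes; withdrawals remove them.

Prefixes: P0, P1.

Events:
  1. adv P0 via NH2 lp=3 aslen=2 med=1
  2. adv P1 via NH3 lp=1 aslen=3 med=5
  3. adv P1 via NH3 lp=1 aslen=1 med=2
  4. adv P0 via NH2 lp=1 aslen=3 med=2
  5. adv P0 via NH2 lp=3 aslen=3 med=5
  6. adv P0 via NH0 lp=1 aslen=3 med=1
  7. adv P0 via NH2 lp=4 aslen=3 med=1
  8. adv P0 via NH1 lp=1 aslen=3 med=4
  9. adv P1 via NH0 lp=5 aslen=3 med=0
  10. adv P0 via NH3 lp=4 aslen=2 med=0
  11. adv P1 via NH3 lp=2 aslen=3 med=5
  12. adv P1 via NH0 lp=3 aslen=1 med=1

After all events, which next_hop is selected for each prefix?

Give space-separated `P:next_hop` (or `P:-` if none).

Answer: P0:NH3 P1:NH0

Derivation:
Op 1: best P0=NH2 P1=-
Op 2: best P0=NH2 P1=NH3
Op 3: best P0=NH2 P1=NH3
Op 4: best P0=NH2 P1=NH3
Op 5: best P0=NH2 P1=NH3
Op 6: best P0=NH2 P1=NH3
Op 7: best P0=NH2 P1=NH3
Op 8: best P0=NH2 P1=NH3
Op 9: best P0=NH2 P1=NH0
Op 10: best P0=NH3 P1=NH0
Op 11: best P0=NH3 P1=NH0
Op 12: best P0=NH3 P1=NH0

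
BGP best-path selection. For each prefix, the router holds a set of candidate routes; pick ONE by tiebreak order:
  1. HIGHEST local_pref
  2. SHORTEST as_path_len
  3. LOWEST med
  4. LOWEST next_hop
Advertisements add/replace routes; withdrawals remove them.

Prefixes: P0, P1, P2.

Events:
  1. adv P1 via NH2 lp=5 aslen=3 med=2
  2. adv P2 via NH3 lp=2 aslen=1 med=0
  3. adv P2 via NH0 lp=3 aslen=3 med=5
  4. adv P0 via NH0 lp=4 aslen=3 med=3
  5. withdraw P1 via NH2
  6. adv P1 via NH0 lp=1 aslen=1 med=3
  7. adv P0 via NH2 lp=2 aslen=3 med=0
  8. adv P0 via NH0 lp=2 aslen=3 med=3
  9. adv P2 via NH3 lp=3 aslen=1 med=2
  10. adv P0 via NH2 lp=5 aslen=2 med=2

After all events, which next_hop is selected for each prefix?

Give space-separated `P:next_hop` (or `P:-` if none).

Answer: P0:NH2 P1:NH0 P2:NH3

Derivation:
Op 1: best P0=- P1=NH2 P2=-
Op 2: best P0=- P1=NH2 P2=NH3
Op 3: best P0=- P1=NH2 P2=NH0
Op 4: best P0=NH0 P1=NH2 P2=NH0
Op 5: best P0=NH0 P1=- P2=NH0
Op 6: best P0=NH0 P1=NH0 P2=NH0
Op 7: best P0=NH0 P1=NH0 P2=NH0
Op 8: best P0=NH2 P1=NH0 P2=NH0
Op 9: best P0=NH2 P1=NH0 P2=NH3
Op 10: best P0=NH2 P1=NH0 P2=NH3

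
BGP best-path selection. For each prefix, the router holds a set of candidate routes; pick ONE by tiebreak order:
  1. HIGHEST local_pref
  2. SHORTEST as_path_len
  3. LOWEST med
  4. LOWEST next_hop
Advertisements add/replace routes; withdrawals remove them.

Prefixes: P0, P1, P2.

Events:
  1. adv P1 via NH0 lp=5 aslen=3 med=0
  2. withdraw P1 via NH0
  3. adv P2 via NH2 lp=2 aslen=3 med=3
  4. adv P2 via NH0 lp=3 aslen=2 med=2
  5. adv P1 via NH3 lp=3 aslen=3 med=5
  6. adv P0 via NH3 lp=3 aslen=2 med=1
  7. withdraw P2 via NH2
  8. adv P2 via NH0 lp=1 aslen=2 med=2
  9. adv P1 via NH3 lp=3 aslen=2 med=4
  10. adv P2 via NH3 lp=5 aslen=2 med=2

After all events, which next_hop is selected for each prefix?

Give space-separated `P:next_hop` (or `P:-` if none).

Op 1: best P0=- P1=NH0 P2=-
Op 2: best P0=- P1=- P2=-
Op 3: best P0=- P1=- P2=NH2
Op 4: best P0=- P1=- P2=NH0
Op 5: best P0=- P1=NH3 P2=NH0
Op 6: best P0=NH3 P1=NH3 P2=NH0
Op 7: best P0=NH3 P1=NH3 P2=NH0
Op 8: best P0=NH3 P1=NH3 P2=NH0
Op 9: best P0=NH3 P1=NH3 P2=NH0
Op 10: best P0=NH3 P1=NH3 P2=NH3

Answer: P0:NH3 P1:NH3 P2:NH3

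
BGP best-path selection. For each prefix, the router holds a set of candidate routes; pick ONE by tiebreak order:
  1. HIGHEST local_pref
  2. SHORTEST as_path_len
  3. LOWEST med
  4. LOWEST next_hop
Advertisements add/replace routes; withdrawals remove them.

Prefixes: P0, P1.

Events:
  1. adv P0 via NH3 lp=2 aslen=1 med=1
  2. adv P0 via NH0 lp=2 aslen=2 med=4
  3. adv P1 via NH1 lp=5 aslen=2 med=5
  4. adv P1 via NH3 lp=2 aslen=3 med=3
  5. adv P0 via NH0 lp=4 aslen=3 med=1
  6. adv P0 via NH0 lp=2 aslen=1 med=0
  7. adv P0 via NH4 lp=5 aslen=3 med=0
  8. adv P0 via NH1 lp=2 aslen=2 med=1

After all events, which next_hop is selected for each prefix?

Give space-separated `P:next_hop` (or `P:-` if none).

Op 1: best P0=NH3 P1=-
Op 2: best P0=NH3 P1=-
Op 3: best P0=NH3 P1=NH1
Op 4: best P0=NH3 P1=NH1
Op 5: best P0=NH0 P1=NH1
Op 6: best P0=NH0 P1=NH1
Op 7: best P0=NH4 P1=NH1
Op 8: best P0=NH4 P1=NH1

Answer: P0:NH4 P1:NH1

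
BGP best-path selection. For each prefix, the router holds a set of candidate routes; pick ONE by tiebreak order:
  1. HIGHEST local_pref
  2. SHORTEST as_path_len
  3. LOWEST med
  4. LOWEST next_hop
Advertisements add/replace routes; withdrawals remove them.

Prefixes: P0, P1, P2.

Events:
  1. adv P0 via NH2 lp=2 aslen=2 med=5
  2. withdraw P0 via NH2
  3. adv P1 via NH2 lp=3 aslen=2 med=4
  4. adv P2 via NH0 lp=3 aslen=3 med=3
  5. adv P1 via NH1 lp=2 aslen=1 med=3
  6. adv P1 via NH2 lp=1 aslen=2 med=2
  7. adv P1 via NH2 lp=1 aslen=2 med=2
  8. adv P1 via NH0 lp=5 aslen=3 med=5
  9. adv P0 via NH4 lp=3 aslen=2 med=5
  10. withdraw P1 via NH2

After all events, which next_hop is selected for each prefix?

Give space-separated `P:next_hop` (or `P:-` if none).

Answer: P0:NH4 P1:NH0 P2:NH0

Derivation:
Op 1: best P0=NH2 P1=- P2=-
Op 2: best P0=- P1=- P2=-
Op 3: best P0=- P1=NH2 P2=-
Op 4: best P0=- P1=NH2 P2=NH0
Op 5: best P0=- P1=NH2 P2=NH0
Op 6: best P0=- P1=NH1 P2=NH0
Op 7: best P0=- P1=NH1 P2=NH0
Op 8: best P0=- P1=NH0 P2=NH0
Op 9: best P0=NH4 P1=NH0 P2=NH0
Op 10: best P0=NH4 P1=NH0 P2=NH0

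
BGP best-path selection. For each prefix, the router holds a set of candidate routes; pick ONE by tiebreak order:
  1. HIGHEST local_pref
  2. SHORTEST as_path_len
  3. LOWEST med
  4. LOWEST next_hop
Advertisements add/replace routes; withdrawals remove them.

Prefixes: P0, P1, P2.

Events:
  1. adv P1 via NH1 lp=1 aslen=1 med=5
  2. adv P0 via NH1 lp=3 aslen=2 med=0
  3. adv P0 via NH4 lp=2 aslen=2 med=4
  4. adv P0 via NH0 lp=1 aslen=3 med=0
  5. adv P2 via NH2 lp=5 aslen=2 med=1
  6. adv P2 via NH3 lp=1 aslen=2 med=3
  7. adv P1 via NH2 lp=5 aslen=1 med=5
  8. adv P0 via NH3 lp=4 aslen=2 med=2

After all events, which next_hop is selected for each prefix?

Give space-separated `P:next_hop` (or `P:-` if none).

Answer: P0:NH3 P1:NH2 P2:NH2

Derivation:
Op 1: best P0=- P1=NH1 P2=-
Op 2: best P0=NH1 P1=NH1 P2=-
Op 3: best P0=NH1 P1=NH1 P2=-
Op 4: best P0=NH1 P1=NH1 P2=-
Op 5: best P0=NH1 P1=NH1 P2=NH2
Op 6: best P0=NH1 P1=NH1 P2=NH2
Op 7: best P0=NH1 P1=NH2 P2=NH2
Op 8: best P0=NH3 P1=NH2 P2=NH2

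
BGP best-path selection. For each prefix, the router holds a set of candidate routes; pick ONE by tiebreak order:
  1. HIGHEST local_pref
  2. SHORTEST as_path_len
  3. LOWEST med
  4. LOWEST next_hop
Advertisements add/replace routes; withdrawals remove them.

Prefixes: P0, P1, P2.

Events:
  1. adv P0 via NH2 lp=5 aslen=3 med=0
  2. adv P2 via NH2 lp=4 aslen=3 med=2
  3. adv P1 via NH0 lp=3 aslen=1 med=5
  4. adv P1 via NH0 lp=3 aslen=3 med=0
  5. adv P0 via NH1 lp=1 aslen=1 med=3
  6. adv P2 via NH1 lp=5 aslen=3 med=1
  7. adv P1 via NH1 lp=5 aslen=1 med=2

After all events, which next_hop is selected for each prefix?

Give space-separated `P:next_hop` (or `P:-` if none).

Answer: P0:NH2 P1:NH1 P2:NH1

Derivation:
Op 1: best P0=NH2 P1=- P2=-
Op 2: best P0=NH2 P1=- P2=NH2
Op 3: best P0=NH2 P1=NH0 P2=NH2
Op 4: best P0=NH2 P1=NH0 P2=NH2
Op 5: best P0=NH2 P1=NH0 P2=NH2
Op 6: best P0=NH2 P1=NH0 P2=NH1
Op 7: best P0=NH2 P1=NH1 P2=NH1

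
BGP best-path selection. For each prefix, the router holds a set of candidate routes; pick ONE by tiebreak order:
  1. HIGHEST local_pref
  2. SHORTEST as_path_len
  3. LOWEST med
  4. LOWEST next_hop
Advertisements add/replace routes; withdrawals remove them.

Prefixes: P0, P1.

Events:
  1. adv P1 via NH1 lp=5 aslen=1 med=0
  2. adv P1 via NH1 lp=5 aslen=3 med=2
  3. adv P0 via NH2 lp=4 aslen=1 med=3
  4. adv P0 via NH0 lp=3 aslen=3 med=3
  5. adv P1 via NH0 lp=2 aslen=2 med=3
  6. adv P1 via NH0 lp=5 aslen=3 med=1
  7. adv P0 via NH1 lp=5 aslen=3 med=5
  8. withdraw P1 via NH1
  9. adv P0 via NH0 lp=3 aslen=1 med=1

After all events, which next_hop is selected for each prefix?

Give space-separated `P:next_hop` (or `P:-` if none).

Op 1: best P0=- P1=NH1
Op 2: best P0=- P1=NH1
Op 3: best P0=NH2 P1=NH1
Op 4: best P0=NH2 P1=NH1
Op 5: best P0=NH2 P1=NH1
Op 6: best P0=NH2 P1=NH0
Op 7: best P0=NH1 P1=NH0
Op 8: best P0=NH1 P1=NH0
Op 9: best P0=NH1 P1=NH0

Answer: P0:NH1 P1:NH0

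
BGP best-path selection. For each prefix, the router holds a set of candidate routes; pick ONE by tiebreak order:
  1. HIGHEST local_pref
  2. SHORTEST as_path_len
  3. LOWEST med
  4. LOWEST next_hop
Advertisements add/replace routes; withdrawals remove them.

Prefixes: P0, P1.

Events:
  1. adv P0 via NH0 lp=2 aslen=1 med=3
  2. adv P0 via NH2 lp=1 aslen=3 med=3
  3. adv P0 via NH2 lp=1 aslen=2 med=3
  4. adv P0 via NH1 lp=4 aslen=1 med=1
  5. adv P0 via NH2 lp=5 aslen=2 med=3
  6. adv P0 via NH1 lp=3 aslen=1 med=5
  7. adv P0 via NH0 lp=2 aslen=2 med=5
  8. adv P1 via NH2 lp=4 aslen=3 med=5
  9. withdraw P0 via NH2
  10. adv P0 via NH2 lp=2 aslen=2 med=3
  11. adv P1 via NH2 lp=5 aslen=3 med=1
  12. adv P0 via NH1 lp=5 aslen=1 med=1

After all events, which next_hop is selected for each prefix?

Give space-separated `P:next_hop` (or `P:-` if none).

Op 1: best P0=NH0 P1=-
Op 2: best P0=NH0 P1=-
Op 3: best P0=NH0 P1=-
Op 4: best P0=NH1 P1=-
Op 5: best P0=NH2 P1=-
Op 6: best P0=NH2 P1=-
Op 7: best P0=NH2 P1=-
Op 8: best P0=NH2 P1=NH2
Op 9: best P0=NH1 P1=NH2
Op 10: best P0=NH1 P1=NH2
Op 11: best P0=NH1 P1=NH2
Op 12: best P0=NH1 P1=NH2

Answer: P0:NH1 P1:NH2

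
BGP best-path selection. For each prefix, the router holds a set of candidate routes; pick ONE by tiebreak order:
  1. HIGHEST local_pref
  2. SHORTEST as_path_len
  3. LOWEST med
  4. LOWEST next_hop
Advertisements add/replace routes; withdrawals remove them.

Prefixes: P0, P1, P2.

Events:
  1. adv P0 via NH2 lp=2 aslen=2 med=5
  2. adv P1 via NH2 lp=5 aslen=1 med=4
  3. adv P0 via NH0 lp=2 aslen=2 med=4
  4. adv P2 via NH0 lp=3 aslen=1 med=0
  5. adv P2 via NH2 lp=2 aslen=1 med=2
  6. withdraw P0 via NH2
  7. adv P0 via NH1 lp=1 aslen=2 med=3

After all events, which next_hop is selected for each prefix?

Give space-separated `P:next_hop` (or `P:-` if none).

Answer: P0:NH0 P1:NH2 P2:NH0

Derivation:
Op 1: best P0=NH2 P1=- P2=-
Op 2: best P0=NH2 P1=NH2 P2=-
Op 3: best P0=NH0 P1=NH2 P2=-
Op 4: best P0=NH0 P1=NH2 P2=NH0
Op 5: best P0=NH0 P1=NH2 P2=NH0
Op 6: best P0=NH0 P1=NH2 P2=NH0
Op 7: best P0=NH0 P1=NH2 P2=NH0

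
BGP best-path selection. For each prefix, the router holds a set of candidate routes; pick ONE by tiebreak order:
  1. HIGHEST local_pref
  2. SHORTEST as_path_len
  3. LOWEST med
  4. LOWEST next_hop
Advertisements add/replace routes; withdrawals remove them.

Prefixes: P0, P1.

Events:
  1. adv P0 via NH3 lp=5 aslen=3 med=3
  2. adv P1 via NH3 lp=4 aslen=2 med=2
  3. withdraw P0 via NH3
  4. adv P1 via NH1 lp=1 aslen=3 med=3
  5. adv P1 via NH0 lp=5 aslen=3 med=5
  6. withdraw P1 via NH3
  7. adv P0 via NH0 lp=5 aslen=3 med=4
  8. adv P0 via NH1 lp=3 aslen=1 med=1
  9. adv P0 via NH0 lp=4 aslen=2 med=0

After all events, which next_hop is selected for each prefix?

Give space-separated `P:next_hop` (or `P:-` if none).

Answer: P0:NH0 P1:NH0

Derivation:
Op 1: best P0=NH3 P1=-
Op 2: best P0=NH3 P1=NH3
Op 3: best P0=- P1=NH3
Op 4: best P0=- P1=NH3
Op 5: best P0=- P1=NH0
Op 6: best P0=- P1=NH0
Op 7: best P0=NH0 P1=NH0
Op 8: best P0=NH0 P1=NH0
Op 9: best P0=NH0 P1=NH0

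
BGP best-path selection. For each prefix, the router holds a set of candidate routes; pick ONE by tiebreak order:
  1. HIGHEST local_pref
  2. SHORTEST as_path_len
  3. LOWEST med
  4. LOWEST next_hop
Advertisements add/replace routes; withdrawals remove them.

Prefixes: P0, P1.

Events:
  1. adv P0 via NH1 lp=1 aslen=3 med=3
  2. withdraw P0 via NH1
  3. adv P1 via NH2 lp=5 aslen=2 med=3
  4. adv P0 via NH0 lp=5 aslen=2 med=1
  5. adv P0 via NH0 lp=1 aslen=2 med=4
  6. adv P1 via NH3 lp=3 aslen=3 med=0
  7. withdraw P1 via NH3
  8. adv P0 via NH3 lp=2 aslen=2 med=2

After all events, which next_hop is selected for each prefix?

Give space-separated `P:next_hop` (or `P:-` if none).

Op 1: best P0=NH1 P1=-
Op 2: best P0=- P1=-
Op 3: best P0=- P1=NH2
Op 4: best P0=NH0 P1=NH2
Op 5: best P0=NH0 P1=NH2
Op 6: best P0=NH0 P1=NH2
Op 7: best P0=NH0 P1=NH2
Op 8: best P0=NH3 P1=NH2

Answer: P0:NH3 P1:NH2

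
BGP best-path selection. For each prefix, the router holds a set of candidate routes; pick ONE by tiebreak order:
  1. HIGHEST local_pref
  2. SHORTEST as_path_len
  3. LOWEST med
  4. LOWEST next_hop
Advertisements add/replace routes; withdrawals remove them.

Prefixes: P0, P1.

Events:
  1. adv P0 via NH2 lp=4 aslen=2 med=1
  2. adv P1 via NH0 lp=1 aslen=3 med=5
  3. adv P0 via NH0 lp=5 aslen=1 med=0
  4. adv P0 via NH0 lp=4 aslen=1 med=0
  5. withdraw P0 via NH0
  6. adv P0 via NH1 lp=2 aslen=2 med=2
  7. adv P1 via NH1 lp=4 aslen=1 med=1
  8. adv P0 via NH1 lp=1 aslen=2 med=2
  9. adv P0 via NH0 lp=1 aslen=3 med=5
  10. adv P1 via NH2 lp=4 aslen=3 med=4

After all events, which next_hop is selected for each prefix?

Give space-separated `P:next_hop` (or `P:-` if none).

Op 1: best P0=NH2 P1=-
Op 2: best P0=NH2 P1=NH0
Op 3: best P0=NH0 P1=NH0
Op 4: best P0=NH0 P1=NH0
Op 5: best P0=NH2 P1=NH0
Op 6: best P0=NH2 P1=NH0
Op 7: best P0=NH2 P1=NH1
Op 8: best P0=NH2 P1=NH1
Op 9: best P0=NH2 P1=NH1
Op 10: best P0=NH2 P1=NH1

Answer: P0:NH2 P1:NH1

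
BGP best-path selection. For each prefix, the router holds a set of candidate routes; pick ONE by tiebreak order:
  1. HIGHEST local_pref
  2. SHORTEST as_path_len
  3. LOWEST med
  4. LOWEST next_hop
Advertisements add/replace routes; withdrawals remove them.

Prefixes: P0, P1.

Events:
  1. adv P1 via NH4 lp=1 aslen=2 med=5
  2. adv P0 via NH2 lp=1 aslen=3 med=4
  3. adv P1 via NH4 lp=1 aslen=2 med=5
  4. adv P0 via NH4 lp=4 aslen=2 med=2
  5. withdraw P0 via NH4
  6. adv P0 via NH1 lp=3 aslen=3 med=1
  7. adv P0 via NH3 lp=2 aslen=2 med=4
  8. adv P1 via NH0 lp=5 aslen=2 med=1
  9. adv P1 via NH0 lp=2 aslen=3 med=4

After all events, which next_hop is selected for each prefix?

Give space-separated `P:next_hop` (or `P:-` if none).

Answer: P0:NH1 P1:NH0

Derivation:
Op 1: best P0=- P1=NH4
Op 2: best P0=NH2 P1=NH4
Op 3: best P0=NH2 P1=NH4
Op 4: best P0=NH4 P1=NH4
Op 5: best P0=NH2 P1=NH4
Op 6: best P0=NH1 P1=NH4
Op 7: best P0=NH1 P1=NH4
Op 8: best P0=NH1 P1=NH0
Op 9: best P0=NH1 P1=NH0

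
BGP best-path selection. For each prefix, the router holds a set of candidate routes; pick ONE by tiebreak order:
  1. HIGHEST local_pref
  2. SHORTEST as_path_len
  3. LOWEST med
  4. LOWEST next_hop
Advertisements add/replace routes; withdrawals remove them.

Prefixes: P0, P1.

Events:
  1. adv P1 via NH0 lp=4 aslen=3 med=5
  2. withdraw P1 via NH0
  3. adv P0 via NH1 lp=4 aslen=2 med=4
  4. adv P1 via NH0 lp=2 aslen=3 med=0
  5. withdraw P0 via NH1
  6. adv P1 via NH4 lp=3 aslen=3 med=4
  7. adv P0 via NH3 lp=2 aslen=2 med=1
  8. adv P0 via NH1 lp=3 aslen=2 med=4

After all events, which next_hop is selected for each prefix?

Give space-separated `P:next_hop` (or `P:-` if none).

Op 1: best P0=- P1=NH0
Op 2: best P0=- P1=-
Op 3: best P0=NH1 P1=-
Op 4: best P0=NH1 P1=NH0
Op 5: best P0=- P1=NH0
Op 6: best P0=- P1=NH4
Op 7: best P0=NH3 P1=NH4
Op 8: best P0=NH1 P1=NH4

Answer: P0:NH1 P1:NH4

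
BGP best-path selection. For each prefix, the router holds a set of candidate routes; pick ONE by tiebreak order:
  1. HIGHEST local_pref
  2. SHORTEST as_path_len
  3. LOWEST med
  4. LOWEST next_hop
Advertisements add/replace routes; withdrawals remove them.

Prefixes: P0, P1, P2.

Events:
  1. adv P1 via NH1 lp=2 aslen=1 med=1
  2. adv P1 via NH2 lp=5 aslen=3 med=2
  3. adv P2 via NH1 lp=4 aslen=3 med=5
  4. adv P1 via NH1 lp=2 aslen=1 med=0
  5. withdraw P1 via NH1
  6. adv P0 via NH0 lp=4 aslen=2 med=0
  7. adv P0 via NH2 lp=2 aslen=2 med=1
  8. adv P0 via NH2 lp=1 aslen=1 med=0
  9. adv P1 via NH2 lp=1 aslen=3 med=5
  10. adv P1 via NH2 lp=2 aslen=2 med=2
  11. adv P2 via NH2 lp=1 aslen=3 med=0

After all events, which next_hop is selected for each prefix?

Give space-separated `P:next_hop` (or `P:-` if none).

Op 1: best P0=- P1=NH1 P2=-
Op 2: best P0=- P1=NH2 P2=-
Op 3: best P0=- P1=NH2 P2=NH1
Op 4: best P0=- P1=NH2 P2=NH1
Op 5: best P0=- P1=NH2 P2=NH1
Op 6: best P0=NH0 P1=NH2 P2=NH1
Op 7: best P0=NH0 P1=NH2 P2=NH1
Op 8: best P0=NH0 P1=NH2 P2=NH1
Op 9: best P0=NH0 P1=NH2 P2=NH1
Op 10: best P0=NH0 P1=NH2 P2=NH1
Op 11: best P0=NH0 P1=NH2 P2=NH1

Answer: P0:NH0 P1:NH2 P2:NH1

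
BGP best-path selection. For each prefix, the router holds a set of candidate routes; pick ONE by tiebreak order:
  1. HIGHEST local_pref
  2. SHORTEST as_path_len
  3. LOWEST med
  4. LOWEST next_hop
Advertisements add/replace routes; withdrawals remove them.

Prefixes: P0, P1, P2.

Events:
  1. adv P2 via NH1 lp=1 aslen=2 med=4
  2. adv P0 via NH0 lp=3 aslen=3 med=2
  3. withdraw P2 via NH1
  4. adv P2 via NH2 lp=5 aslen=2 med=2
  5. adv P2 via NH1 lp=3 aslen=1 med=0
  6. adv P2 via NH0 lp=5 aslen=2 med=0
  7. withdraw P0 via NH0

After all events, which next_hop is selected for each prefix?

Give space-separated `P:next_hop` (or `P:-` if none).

Op 1: best P0=- P1=- P2=NH1
Op 2: best P0=NH0 P1=- P2=NH1
Op 3: best P0=NH0 P1=- P2=-
Op 4: best P0=NH0 P1=- P2=NH2
Op 5: best P0=NH0 P1=- P2=NH2
Op 6: best P0=NH0 P1=- P2=NH0
Op 7: best P0=- P1=- P2=NH0

Answer: P0:- P1:- P2:NH0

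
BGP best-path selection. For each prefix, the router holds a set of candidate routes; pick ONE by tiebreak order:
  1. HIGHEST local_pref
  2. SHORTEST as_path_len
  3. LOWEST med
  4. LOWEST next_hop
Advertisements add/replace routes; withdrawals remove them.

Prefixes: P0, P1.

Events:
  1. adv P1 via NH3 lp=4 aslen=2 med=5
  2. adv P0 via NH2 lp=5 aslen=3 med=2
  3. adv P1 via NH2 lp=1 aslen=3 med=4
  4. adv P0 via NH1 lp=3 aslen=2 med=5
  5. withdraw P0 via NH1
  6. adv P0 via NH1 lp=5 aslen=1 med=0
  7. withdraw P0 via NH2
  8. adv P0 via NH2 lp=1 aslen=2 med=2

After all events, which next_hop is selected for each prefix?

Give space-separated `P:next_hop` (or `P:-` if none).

Answer: P0:NH1 P1:NH3

Derivation:
Op 1: best P0=- P1=NH3
Op 2: best P0=NH2 P1=NH3
Op 3: best P0=NH2 P1=NH3
Op 4: best P0=NH2 P1=NH3
Op 5: best P0=NH2 P1=NH3
Op 6: best P0=NH1 P1=NH3
Op 7: best P0=NH1 P1=NH3
Op 8: best P0=NH1 P1=NH3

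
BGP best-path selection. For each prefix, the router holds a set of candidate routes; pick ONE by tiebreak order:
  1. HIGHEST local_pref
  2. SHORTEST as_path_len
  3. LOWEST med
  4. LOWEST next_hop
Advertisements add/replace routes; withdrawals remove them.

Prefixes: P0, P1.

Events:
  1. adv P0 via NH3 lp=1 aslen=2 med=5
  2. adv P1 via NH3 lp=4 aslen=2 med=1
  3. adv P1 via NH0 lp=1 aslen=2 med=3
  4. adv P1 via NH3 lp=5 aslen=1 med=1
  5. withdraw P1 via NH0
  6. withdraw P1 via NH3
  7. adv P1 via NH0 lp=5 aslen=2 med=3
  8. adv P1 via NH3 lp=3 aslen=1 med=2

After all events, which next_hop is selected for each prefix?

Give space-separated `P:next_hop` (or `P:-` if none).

Op 1: best P0=NH3 P1=-
Op 2: best P0=NH3 P1=NH3
Op 3: best P0=NH3 P1=NH3
Op 4: best P0=NH3 P1=NH3
Op 5: best P0=NH3 P1=NH3
Op 6: best P0=NH3 P1=-
Op 7: best P0=NH3 P1=NH0
Op 8: best P0=NH3 P1=NH0

Answer: P0:NH3 P1:NH0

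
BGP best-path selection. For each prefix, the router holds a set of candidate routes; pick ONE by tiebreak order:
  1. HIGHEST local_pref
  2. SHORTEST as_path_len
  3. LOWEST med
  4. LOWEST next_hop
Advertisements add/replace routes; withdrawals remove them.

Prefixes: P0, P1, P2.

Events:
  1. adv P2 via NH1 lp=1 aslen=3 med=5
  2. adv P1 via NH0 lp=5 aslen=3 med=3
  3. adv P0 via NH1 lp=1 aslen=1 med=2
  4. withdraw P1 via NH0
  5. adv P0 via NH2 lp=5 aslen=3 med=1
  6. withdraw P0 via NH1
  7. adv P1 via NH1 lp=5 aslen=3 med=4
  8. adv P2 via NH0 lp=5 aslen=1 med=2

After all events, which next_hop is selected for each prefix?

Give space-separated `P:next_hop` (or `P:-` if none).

Op 1: best P0=- P1=- P2=NH1
Op 2: best P0=- P1=NH0 P2=NH1
Op 3: best P0=NH1 P1=NH0 P2=NH1
Op 4: best P0=NH1 P1=- P2=NH1
Op 5: best P0=NH2 P1=- P2=NH1
Op 6: best P0=NH2 P1=- P2=NH1
Op 7: best P0=NH2 P1=NH1 P2=NH1
Op 8: best P0=NH2 P1=NH1 P2=NH0

Answer: P0:NH2 P1:NH1 P2:NH0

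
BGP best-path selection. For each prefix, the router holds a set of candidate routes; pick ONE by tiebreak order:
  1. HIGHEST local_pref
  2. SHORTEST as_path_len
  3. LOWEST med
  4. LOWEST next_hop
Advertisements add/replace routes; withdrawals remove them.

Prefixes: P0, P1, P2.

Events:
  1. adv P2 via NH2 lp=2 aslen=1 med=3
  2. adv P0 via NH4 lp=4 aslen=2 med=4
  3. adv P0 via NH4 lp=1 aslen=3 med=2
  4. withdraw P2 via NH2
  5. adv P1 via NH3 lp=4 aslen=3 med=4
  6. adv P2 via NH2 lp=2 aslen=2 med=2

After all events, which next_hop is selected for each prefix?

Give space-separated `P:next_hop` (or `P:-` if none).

Answer: P0:NH4 P1:NH3 P2:NH2

Derivation:
Op 1: best P0=- P1=- P2=NH2
Op 2: best P0=NH4 P1=- P2=NH2
Op 3: best P0=NH4 P1=- P2=NH2
Op 4: best P0=NH4 P1=- P2=-
Op 5: best P0=NH4 P1=NH3 P2=-
Op 6: best P0=NH4 P1=NH3 P2=NH2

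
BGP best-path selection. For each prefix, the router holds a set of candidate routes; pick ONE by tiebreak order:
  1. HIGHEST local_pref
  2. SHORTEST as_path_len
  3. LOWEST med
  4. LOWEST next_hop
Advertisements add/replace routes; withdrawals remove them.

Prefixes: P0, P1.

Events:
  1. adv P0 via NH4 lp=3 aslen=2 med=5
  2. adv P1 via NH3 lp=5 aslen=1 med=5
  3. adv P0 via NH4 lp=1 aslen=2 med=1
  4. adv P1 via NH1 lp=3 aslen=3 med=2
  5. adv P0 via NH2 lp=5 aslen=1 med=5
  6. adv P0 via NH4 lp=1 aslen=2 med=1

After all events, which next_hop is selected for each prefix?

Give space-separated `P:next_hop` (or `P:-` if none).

Answer: P0:NH2 P1:NH3

Derivation:
Op 1: best P0=NH4 P1=-
Op 2: best P0=NH4 P1=NH3
Op 3: best P0=NH4 P1=NH3
Op 4: best P0=NH4 P1=NH3
Op 5: best P0=NH2 P1=NH3
Op 6: best P0=NH2 P1=NH3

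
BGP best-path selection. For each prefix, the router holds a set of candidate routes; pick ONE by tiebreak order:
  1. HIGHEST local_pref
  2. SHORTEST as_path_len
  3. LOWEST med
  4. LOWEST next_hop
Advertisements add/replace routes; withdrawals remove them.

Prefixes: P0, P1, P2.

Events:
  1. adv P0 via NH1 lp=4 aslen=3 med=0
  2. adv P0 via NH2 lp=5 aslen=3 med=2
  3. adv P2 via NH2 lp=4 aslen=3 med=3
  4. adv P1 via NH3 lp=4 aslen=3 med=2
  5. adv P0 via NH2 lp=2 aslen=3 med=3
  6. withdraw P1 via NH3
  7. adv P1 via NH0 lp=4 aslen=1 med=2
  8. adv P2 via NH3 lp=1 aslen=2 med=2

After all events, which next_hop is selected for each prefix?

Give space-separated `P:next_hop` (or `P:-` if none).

Answer: P0:NH1 P1:NH0 P2:NH2

Derivation:
Op 1: best P0=NH1 P1=- P2=-
Op 2: best P0=NH2 P1=- P2=-
Op 3: best P0=NH2 P1=- P2=NH2
Op 4: best P0=NH2 P1=NH3 P2=NH2
Op 5: best P0=NH1 P1=NH3 P2=NH2
Op 6: best P0=NH1 P1=- P2=NH2
Op 7: best P0=NH1 P1=NH0 P2=NH2
Op 8: best P0=NH1 P1=NH0 P2=NH2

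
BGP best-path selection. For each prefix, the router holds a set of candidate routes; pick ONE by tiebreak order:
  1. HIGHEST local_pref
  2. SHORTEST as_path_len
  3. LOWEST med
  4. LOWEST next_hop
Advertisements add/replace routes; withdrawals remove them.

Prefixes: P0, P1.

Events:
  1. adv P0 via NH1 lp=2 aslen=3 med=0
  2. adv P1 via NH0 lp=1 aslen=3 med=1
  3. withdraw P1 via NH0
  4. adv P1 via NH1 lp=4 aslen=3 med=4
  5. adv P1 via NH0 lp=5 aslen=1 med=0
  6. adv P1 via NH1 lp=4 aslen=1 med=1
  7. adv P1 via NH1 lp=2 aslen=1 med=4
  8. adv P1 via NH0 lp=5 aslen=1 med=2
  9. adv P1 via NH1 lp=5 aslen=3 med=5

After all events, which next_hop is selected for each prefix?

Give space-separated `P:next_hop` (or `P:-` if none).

Answer: P0:NH1 P1:NH0

Derivation:
Op 1: best P0=NH1 P1=-
Op 2: best P0=NH1 P1=NH0
Op 3: best P0=NH1 P1=-
Op 4: best P0=NH1 P1=NH1
Op 5: best P0=NH1 P1=NH0
Op 6: best P0=NH1 P1=NH0
Op 7: best P0=NH1 P1=NH0
Op 8: best P0=NH1 P1=NH0
Op 9: best P0=NH1 P1=NH0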